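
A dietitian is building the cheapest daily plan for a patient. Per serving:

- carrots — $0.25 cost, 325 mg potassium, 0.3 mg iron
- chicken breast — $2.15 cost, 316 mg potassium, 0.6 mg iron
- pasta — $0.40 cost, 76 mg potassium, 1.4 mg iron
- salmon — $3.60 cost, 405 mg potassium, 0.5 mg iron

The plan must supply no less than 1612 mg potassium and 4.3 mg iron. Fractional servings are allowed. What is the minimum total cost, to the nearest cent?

With two linear requirements the optimum uses one or two foods; enumerate the corners.
carrots only: max(1612/325, 4.3/0.3) = 14.33 servings → $3.58.
chicken breast only: max(1612/316, 4.3/0.6) = 7.167 servings → $15.41.
pasta only: max(1612/76, 4.3/1.4) = 21.21 servings → $8.48.
salmon only: max(1612/405, 4.3/0.5) = 8.6 servings → $30.96.
carrots + chicken breast: intersection lies outside the first quadrant.
carrots + pasta with both tight: 4.466 servings and 2.115 servings → $1.96.
carrots + salmon: the both-tight solution has a negative serving — not a feasible corner.
chicken breast + pasta with both tight: 4.864 servings and 0.9869 servings → $10.85.
chicken breast + salmon with both targets exact would need a negative amount; discard.
pasta + salmon with both tight: 1.768 servings and 3.648 servings → $13.84.
So the least-cost plan costs $1.96.

$1.96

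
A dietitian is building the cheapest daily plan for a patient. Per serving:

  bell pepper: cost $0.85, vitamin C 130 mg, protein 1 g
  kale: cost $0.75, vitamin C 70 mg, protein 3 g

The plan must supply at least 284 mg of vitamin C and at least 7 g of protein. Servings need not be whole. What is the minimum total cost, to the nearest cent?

With two linear requirements the optimum uses one or two foods; enumerate the corners.
bell pepper only: max(284/130, 7/1) = 7 servings → $5.95.
kale only: max(284/70, 7/3) = 4.057 servings → $3.04.
bell pepper + kale with both tight: 1.131 servings and 1.956 servings → $2.43.
The minimum over all feasible corners is $2.43.

$2.43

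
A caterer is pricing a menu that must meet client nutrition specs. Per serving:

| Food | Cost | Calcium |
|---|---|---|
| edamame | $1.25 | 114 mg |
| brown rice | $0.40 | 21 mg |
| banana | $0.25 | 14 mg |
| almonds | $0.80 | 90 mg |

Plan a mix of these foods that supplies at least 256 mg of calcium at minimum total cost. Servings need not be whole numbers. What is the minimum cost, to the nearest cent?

Cost per mg of calcium: almonds $0.0089, edamame $0.0110, banana $0.0179, brown rice $0.0190.
With no serving limits, use only almonds: 256 mg / 90 mg = 2.844 servings × $0.80 = $2.28.

$2.28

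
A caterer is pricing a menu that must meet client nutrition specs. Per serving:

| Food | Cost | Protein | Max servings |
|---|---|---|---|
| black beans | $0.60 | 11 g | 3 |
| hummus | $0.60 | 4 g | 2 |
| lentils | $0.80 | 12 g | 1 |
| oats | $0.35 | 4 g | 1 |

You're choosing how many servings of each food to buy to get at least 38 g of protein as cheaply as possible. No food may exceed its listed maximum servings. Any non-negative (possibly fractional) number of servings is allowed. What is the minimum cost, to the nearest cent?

$2.13

Cost per g of protein: black beans $0.0545, lentils $0.0667, oats $0.0875, hummus $0.1500.
Take 3 servings of black beans: +33.0 g protein for $1.80 (total $1.80, still need 5.0 g).
Take 0.4167 servings of lentils: +5.0 g protein for $0.33 (total $2.13, still need 0.0 g).
Greedy by cheapest-per-g is optimal for a single linear constraint, so the minimum cost is $2.13.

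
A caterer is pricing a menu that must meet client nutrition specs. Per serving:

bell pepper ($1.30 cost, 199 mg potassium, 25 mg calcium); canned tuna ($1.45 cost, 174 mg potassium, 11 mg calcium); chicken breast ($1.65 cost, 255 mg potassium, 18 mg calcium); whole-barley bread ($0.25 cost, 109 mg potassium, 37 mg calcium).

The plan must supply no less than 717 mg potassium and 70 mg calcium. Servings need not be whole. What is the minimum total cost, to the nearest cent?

Minimising a linear cost over {potassium ≥ 717, calcium ≥ 70, servings ≥ 0} — the optimum is at a vertex, using one or two foods.
bell pepper only: max(717/199, 70/25) = 3.603 servings → $4.68.
canned tuna only: max(717/174, 70/11) = 6.364 servings → $9.23.
chicken breast only: max(717/255, 70/18) = 3.889 servings → $6.42.
whole-barley bread only: max(717/109, 70/37) = 6.578 servings → $1.64.
bell pepper + canned tuna with both tight: 1.987 servings and 1.849 servings → $5.26.
bell pepper + chicken breast with both tight: 1.77 servings and 1.43 servings → $4.66.
bell pepper + whole-barley bread with both targets exact would need a negative amount; discard.
canned tuna + chicken breast: intersection lies outside the first quadrant.
canned tuna + whole-barley bread with both tight: 3.607 servings and 0.8194 servings → $5.44.
chicken breast + whole-barley bread with both tight: 2.529 servings and 0.6616 servings → $4.34.
The minimum over all feasible corners is $1.64.

$1.64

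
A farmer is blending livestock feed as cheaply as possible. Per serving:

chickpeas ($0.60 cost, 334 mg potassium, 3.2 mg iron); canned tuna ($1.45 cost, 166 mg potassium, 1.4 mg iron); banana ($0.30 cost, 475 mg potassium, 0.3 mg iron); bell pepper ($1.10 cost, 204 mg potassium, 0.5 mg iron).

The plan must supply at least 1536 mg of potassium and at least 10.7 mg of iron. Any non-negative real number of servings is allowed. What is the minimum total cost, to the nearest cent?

Minimising a linear cost over {potassium ≥ 1536, iron ≥ 10.7, servings ≥ 0} — the optimum is at a vertex, using one or two foods.
chickpeas only: max(1536/334, 10.7/3.2) = 4.599 servings → $2.76.
canned tuna only: max(1536/166, 10.7/1.4) = 9.253 servings → $13.42.
banana only: max(1536/475, 10.7/0.3) = 35.67 servings → $10.70.
bell pepper only: max(1536/204, 10.7/0.5) = 21.4 servings → $23.54.
chickpeas + canned tuna: intersection lies outside the first quadrant.
chickpeas + banana with both tight: 3.255 servings and 0.9448 servings → $2.24.
chickpeas + bell pepper with both tight: 2.912 servings and 2.761 servings → $4.78.
canned tuna + banana with both tight: 7.513 servings and 0.6083 servings → $11.08.
canned tuna + bell pepper with both tight: 6.983 servings and 1.847 servings → $12.16.
banana + bell pepper with both targets exact would need a negative amount; discard.
The minimum over all feasible corners is $2.24.

$2.24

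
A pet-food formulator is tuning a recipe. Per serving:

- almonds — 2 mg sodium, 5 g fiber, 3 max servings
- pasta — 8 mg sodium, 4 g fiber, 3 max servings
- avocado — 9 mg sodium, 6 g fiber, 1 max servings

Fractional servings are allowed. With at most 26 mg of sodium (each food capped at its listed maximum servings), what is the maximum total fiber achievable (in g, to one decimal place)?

Fiber per mg sodium: almonds 2.5, avocado 0.6667, pasta 0.5.
Take 3 servings of almonds: uses 6 mg sodium, +15.0 g fiber (running total 15.0 g).
Take 1 serving of avocado: uses 9 mg sodium, +6.0 g fiber (running total 21.0 g).
Take 1.375 servings of pasta: uses 11 mg sodium, +5.5 g fiber (running total 26.5 g).
Filling greedily by fiber-per-mg sodium is optimal for one linear limit, giving 26.5 g.

26.5 g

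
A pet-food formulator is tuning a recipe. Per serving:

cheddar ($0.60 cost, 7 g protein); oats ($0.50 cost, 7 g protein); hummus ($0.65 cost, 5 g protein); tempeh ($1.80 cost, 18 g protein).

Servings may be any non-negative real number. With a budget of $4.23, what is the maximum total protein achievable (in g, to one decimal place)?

59.2 g

Protein per dollar: oats 14, cheddar 11.67, tempeh 10, hummus 7.692.
With no serving limits, spend the whole cost allowance on oats: $4.23 / $0.50 × 7 g = 59.2 g.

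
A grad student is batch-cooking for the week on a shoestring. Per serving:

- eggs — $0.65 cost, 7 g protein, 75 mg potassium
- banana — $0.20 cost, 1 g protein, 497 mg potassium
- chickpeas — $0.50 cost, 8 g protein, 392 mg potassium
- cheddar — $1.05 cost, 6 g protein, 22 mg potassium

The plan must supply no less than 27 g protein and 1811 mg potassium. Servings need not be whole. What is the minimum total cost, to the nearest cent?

$1.84

Compare the cost at each extreme point of the feasible region.
eggs only: max(27/7, 1811/75) = 24.15 servings → $15.70.
banana only: max(27/1, 1811/497) = 27 servings → $5.40.
chickpeas only: max(27/8, 1811/392) = 4.62 servings → $2.31.
cheddar only: max(27/6, 1811/22) = 82.32 servings → $86.43.
eggs + banana with both tight: 3.41 servings and 3.129 servings → $2.84.
eggs + chickpeas: intersection lies outside the first quadrant.
eggs + cheddar: intersection lies outside the first quadrant.
banana + chickpeas with both tight: 1.089 servings and 3.239 servings → $1.84.
banana + cheddar with both tight: 3.47 servings and 3.922 servings → $4.81.
chickpeas + cheddar: the both-tight solution has a negative serving — not a feasible corner.
Cheapest feasible corner: $1.84.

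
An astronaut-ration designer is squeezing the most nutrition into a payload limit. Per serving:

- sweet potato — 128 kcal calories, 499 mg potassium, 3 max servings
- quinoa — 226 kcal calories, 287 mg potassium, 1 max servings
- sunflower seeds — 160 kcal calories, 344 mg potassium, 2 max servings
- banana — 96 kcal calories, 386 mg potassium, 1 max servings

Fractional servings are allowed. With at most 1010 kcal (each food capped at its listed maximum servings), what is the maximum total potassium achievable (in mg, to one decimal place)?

Potassium per kcal: banana 4.021, sweet potato 3.898, sunflower seeds 2.15, quinoa 1.27.
Take 1 serving of banana: uses 96 kcal, +386.0 mg potassium (running total 386.0 mg).
Take 3 servings of sweet potato: uses 384 kcal, +1497.0 mg potassium (running total 1883.0 mg).
Take 2 servings of sunflower seeds: uses 320 kcal, +688.0 mg potassium (running total 2571.0 mg).
Take 0.9292 servings of quinoa: uses 210 kcal, +266.7 mg potassium (running total 2837.7 mg).
Filling greedily by potassium-per-kcal is optimal for one linear limit, giving 2837.7 mg.

2837.7 mg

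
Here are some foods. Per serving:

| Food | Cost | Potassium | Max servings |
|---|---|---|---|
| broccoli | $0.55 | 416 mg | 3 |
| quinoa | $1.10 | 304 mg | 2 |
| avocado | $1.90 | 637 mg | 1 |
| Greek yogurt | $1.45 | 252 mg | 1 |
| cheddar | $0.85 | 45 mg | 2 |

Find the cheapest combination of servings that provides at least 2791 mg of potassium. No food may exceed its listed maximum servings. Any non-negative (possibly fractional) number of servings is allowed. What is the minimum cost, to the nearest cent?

Cost per mg of potassium: broccoli $0.0013, avocado $0.0030, quinoa $0.0036, Greek yogurt $0.0058, cheddar $0.0189.
Take 3 servings of broccoli: +1248.0 mg potassium for $1.65 (total $1.65, still need 1543.0 mg).
Take 1 serving of avocado: +637.0 mg potassium for $1.90 (total $3.55, still need 906.0 mg).
Take 2 servings of quinoa: +608.0 mg potassium for $2.20 (total $5.75, still need 298.0 mg).
Take 1 serving of Greek yogurt: +252.0 mg potassium for $1.45 (total $7.20, still need 46.0 mg).
Take 1.022 servings of cheddar: +46.0 mg potassium for $0.87 (total $8.07, still need 0.0 mg).
Filling from the cheapest source first is optimal under one linear minimum: $8.07.

$8.07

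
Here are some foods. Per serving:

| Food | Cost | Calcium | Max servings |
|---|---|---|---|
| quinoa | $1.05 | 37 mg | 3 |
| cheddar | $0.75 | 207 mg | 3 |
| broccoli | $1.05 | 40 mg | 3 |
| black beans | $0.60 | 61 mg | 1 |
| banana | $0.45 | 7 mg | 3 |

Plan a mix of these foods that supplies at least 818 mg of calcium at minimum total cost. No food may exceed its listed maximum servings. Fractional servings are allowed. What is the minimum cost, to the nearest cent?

Cost per mg of calcium: cheddar $0.0036, black beans $0.0098, broccoli $0.0262, quinoa $0.0284, banana $0.0643.
Take 3 servings of cheddar: +621.0 mg calcium for $2.25 (total $2.25, still need 197.0 mg).
Take 1 serving of black beans: +61.0 mg calcium for $0.60 (total $2.85, still need 136.0 mg).
Take 3 servings of broccoli: +120.0 mg calcium for $3.15 (total $6.00, still need 16.0 mg).
Take 0.4324 servings of quinoa: +16.0 mg calcium for $0.45 (total $6.45, still need 0.0 mg).
Filling from the cheapest source first is optimal under one linear minimum: $6.45.

$6.45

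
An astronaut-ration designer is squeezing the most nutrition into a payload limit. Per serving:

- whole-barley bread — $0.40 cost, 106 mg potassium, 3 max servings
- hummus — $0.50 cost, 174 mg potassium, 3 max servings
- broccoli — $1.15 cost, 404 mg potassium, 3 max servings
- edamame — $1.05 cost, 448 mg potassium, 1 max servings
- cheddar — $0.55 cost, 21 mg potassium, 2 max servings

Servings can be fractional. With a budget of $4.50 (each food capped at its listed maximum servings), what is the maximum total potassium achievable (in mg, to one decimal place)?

1660.0 mg

Potassium per dollar: edamame 426.7, broccoli 351.3, hummus 348, whole-barley bread 265, cheddar 38.18.
Take 1 serving of edamame: spends $1.05, +448.0 mg potassium (running total 448.0 mg).
Take 3 servings of broccoli: spends $3.45, +1212.0 mg potassium (running total 1660.0 mg).
Greedy by best ratio exhausts the cost allowance optimally: 1660.0 mg.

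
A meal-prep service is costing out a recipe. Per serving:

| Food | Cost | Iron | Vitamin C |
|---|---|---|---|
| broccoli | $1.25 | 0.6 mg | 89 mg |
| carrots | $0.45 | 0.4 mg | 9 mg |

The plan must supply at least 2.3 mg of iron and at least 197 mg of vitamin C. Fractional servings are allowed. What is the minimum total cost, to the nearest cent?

A basic optimal solution has at most two foods positive. Try each food alone and each pair with both targets met exactly.
broccoli only: max(2.3/0.6, 197/89) = 3.833 servings → $4.79.
carrots only: max(2.3/0.4, 197/9) = 21.89 servings → $9.85.
broccoli + carrots with both tight: 1.924 servings and 2.864 servings → $3.69.
So the least-cost plan costs $3.69.

$3.69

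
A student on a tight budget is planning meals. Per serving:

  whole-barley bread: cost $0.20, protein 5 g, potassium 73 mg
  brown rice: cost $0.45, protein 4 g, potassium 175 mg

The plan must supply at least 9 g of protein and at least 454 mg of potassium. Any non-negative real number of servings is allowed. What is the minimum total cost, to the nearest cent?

$1.17

whole-barley bread only: max(9/5, 454/73) = 6.219 servings → $1.24.
brown rice only: max(9/4, 454/175) = 2.594 servings → $1.17.
whole-barley bread + brown rice: intersection lies outside the first quadrant.
The minimum over all feasible corners is $1.17.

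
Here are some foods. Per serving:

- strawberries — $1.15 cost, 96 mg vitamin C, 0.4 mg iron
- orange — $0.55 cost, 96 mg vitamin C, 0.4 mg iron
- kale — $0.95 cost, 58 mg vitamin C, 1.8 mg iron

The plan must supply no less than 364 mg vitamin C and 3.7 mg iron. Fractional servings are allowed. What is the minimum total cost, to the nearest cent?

Minimising a linear cost over {vitamin C ≥ 364, iron ≥ 3.7, servings ≥ 0} — the optimum is at a vertex, using one or two foods.
strawberries only: max(364/96, 3.7/0.4) = 9.25 servings → $10.64.
orange only: max(364/96, 3.7/0.4) = 9.25 servings → $5.09.
kale only: max(364/58, 3.7/1.8) = 6.276 servings → $5.96.
strawberries + orange (both tight): parallel constraints — no distinct corner.
strawberries + kale with both tight: 2.945 servings and 1.401 servings → $4.72.
orange + kale with both tight: 2.945 servings and 1.401 servings → $2.95.
Cheapest feasible corner: $2.95.

$2.95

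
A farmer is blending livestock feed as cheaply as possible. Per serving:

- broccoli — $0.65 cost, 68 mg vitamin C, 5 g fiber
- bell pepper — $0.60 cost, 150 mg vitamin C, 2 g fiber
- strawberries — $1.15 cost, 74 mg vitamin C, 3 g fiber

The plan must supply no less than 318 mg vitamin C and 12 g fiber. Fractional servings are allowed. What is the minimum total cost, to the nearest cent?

broccoli only: max(318/68, 12/5) = 4.676 servings → $3.04.
bell pepper only: max(318/150, 12/2) = 6 servings → $3.60.
strawberries only: max(318/74, 12/3) = 4.297 servings → $4.94.
broccoli + bell pepper with both tight: 1.896 servings and 1.261 servings → $1.99.
broccoli + strawberries: intersection lies outside the first quadrant.
bell pepper + strawberries with both tight: 0.2185 servings and 3.854 servings → $4.56.
So the least-cost plan costs $1.99.

$1.99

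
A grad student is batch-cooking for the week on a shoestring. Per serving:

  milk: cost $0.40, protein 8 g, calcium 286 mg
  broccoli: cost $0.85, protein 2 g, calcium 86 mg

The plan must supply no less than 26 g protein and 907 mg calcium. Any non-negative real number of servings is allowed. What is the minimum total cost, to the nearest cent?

$1.30

Two binding constraints pin down two serving amounts, so the optimal mix uses at most two foods. The candidates are each food alone (scaled to the tighter of protein/calcium) and each pair with both constraints tight.
milk only: max(26/8, 907/286) = 3.25 servings → $1.30.
broccoli only: max(26/2, 907/86) = 13 servings → $11.05.
milk + broccoli: intersection lies outside the first quadrant.
Cheapest feasible corner: $1.30.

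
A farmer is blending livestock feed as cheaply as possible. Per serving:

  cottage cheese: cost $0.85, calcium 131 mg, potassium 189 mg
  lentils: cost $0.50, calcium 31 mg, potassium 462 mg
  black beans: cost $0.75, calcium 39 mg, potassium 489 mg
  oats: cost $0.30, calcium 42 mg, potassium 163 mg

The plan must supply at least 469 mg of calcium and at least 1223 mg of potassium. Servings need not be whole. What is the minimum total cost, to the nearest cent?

cottage cheese only: max(469/131, 1223/189) = 6.471 servings → $5.50.
lentils only: max(469/31, 1223/462) = 15.13 servings → $7.56.
black beans only: max(469/39, 1223/489) = 12.03 servings → $9.02.
oats only: max(469/42, 1223/163) = 11.17 servings → $3.35.
cottage cheese + lentils with both tight: 3.27 servings and 1.309 servings → $3.43.
cottage cheese + black beans with both tight: 3.204 servings and 1.263 servings → $3.67.
cottage cheese + oats with both tight: 1.87 servings and 5.335 servings → $3.19.
lentils + black beans with both targets exact would need a negative amount; discard.
lentils + oats: the both-tight solution has a negative serving — not a feasible corner.
black beans + oats with both targets exact would need a negative amount; discard.
The minimum over all feasible corners is $3.19.

$3.19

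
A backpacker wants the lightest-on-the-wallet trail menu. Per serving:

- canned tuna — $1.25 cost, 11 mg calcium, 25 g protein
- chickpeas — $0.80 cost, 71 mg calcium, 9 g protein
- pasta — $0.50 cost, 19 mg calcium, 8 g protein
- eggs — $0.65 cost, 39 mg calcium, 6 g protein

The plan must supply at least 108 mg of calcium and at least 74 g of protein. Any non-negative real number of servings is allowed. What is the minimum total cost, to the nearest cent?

$4.09

Compare the cost at each extreme point of the feasible region.
canned tuna only: max(108/11, 74/25) = 9.818 servings → $12.27.
chickpeas only: max(108/71, 74/9) = 8.222 servings → $6.58.
pasta only: max(108/19, 74/8) = 9.25 servings → $4.62.
eggs only: max(108/39, 74/6) = 12.33 servings → $8.02.
canned tuna + chickpeas with both tight: 2.555 servings and 1.125 servings → $4.09.
canned tuna + pasta with both tight: 1.401 servings and 4.873 servings → $4.19.
canned tuna + eggs with both tight: 2.462 servings and 2.075 servings → $4.43.
chickpeas + pasta: the both-tight solution has a negative serving — not a feasible corner.
chickpeas + eggs: intersection lies outside the first quadrant.
pasta + eggs: the both-tight solution has a negative serving — not a feasible corner.
So the least-cost plan costs $4.09.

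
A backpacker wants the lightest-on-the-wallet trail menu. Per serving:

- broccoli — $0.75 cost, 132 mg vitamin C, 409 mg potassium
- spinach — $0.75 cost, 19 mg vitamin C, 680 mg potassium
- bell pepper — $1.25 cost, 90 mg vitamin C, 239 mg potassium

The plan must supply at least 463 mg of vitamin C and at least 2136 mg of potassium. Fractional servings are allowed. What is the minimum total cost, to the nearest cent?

The cheapest plan sits at a corner of the feasible region — with two constraints it uses at most two foods.
broccoli only: max(463/132, 2136/409) = 5.222 servings → $3.92.
spinach only: max(463/19, 2136/680) = 24.37 servings → $18.28.
bell pepper only: max(463/90, 2136/239) = 8.937 servings → $11.17.
broccoli + spinach with both tight: 3.345 servings and 1.129 servings → $3.36.
broccoli + bell pepper: intersection lies outside the first quadrant.
spinach + bell pepper with both tight: 1.44 servings and 4.84 servings → $7.13.
The minimum over all feasible corners is $3.36.

$3.36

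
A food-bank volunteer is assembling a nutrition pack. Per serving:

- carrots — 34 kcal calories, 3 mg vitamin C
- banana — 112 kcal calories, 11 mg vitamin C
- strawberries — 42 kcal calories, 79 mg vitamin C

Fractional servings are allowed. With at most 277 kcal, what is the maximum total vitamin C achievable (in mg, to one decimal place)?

Vitamin C per kcal: strawberries 1.881, banana 0.09821, carrots 0.08824.
With no serving limits, spend the whole calories allowance on strawberries: 277 kcal / 42 kcal × 79 mg = 521.0 mg.

521.0 mg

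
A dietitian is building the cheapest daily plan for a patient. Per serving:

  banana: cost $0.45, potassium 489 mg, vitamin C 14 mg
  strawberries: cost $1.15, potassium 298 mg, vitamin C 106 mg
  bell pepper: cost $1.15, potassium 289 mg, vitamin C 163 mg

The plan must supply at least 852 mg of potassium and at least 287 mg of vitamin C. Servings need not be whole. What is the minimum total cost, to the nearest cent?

$2.28

Check every corner: each single food scaled to meet both minima, and each pair solved so both constraints bind.
banana only: max(852/489, 287/14) = 20.5 servings → $9.22.
strawberries only: max(852/298, 287/106) = 2.859 servings → $3.29.
bell pepper only: max(852/289, 287/163) = 2.948 servings → $3.39.
banana + strawberries with both tight: 0.1004 servings and 2.694 servings → $3.14.
banana + bell pepper with both tight: 0.7393 servings and 1.697 servings → $2.28.
strawberries + bell pepper with both targets exact would need a negative amount; discard.
So the least-cost plan costs $2.28.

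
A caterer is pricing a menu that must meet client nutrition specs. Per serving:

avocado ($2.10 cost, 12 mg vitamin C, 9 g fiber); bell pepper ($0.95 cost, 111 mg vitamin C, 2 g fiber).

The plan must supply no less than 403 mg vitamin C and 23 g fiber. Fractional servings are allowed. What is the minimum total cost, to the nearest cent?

Two binding constraints pin down two serving amounts, so the optimal mix uses at most two foods. The candidates are each food alone (scaled to the tighter of vitamin C/fiber) and each pair with both constraints tight.
avocado only: max(403/12, 23/9) = 33.58 servings → $70.53.
bell pepper only: max(403/111, 23/2) = 11.5 servings → $10.93.
avocado + bell pepper with both tight: 1.792 servings and 3.437 servings → $7.03.
The minimum over all feasible corners is $7.03.

$7.03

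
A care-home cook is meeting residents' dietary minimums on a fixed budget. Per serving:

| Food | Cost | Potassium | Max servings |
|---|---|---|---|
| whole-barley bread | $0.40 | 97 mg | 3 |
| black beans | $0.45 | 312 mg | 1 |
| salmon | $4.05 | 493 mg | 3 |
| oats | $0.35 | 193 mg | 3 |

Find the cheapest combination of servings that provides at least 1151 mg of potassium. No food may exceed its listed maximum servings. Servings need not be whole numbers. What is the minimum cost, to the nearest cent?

Cost per mg of potassium: black beans $0.0014, oats $0.0018, whole-barley bread $0.0041, salmon $0.0082.
Take 1 serving of black beans: +312.0 mg potassium for $0.45 (total $0.45, still need 839.0 mg).
Take 3 servings of oats: +579.0 mg potassium for $1.05 (total $1.50, still need 260.0 mg).
Take 2.68 servings of whole-barley bread: +260.0 mg potassium for $1.07 (total $2.57, still need 0.0 mg).
Greedy by cheapest-per-mg is optimal for a single linear constraint, so the minimum cost is $2.57.

$2.57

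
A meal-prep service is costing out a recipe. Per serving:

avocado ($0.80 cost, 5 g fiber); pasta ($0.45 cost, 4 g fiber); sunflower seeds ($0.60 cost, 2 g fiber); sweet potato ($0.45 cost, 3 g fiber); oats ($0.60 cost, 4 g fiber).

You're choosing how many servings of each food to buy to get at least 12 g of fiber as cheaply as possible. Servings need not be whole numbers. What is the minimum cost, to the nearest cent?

$1.35

Cost per g of fiber: pasta $0.1125, sweet potato $0.1500, oats $0.1500, avocado $0.1600, sunflower seeds $0.3000.
With no serving limits, use only pasta: 12 g / 4 g = 3 servings × $0.45 = $1.35.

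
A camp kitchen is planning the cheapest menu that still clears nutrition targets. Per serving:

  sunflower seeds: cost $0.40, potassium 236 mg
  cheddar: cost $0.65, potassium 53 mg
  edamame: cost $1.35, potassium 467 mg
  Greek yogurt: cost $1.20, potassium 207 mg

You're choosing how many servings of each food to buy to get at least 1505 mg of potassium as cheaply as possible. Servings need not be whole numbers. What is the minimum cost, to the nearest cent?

Cost per mg of potassium: sunflower seeds $0.0017, edamame $0.0029, Greek yogurt $0.0058, cheddar $0.0123.
With no serving limits, use only sunflower seeds: 1505 mg / 236 mg = 6.377 servings × $0.40 = $2.55.

$2.55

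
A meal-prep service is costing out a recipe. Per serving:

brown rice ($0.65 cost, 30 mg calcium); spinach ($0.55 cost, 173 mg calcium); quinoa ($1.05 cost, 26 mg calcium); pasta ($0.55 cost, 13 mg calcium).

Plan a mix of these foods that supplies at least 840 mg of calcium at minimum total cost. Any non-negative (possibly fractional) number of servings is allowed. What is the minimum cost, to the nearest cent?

$2.67

Cost per mg of calcium: spinach $0.0032, brown rice $0.0217, quinoa $0.0404, pasta $0.0423.
With no serving limits, use only spinach: 840 mg / 173 mg = 4.855 servings × $0.55 = $2.67.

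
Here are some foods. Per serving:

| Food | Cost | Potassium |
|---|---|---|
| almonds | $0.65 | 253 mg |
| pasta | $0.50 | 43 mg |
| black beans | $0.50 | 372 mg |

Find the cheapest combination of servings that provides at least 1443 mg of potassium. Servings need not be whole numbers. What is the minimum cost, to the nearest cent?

Cost per mg of potassium: black beans $0.0013, almonds $0.0026, pasta $0.0116.
With no serving limits, use only black beans: 1443 mg / 372 mg = 3.879 servings × $0.50 = $1.94.

$1.94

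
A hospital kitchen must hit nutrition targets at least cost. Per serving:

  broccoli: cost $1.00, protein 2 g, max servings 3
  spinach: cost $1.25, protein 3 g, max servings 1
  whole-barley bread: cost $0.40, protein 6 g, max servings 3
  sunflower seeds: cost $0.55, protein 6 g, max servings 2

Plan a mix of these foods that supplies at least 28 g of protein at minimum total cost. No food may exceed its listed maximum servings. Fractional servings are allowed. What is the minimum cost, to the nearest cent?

Cost per g of protein: whole-barley bread $0.0667, sunflower seeds $0.0917, spinach $0.4167, broccoli $0.5000.
Take 3 servings of whole-barley bread: +18.0 g protein for $1.20 (total $1.20, still need 10.0 g).
Take 1.667 servings of sunflower seeds: +10.0 g protein for $0.92 (total $2.12, still need 0.0 g).
Greedy by cheapest-per-g is optimal for a single linear constraint, so the minimum cost is $2.12.

$2.12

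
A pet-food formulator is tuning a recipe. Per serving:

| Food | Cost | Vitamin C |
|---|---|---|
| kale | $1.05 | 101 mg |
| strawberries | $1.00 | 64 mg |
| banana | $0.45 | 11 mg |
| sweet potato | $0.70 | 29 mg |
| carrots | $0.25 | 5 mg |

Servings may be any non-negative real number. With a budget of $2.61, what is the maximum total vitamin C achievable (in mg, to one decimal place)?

251.1 mg

Vitamin C per dollar: kale 96.19, strawberries 64, sweet potato 41.43, banana 24.44, carrots 20.
With no serving limits, spend the whole cost allowance on kale: $2.61 / $1.05 × 101 mg = 251.1 mg.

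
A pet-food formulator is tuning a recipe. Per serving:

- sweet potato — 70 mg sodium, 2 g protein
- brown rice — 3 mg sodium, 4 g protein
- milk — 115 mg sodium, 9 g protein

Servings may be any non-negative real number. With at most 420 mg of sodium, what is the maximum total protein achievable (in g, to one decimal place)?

560.0 g

Protein per mg sodium: brown rice 1.333, milk 0.07826, sweet potato 0.02857.
With no serving limits, spend the whole sodium allowance on brown rice: 420 mg / 3 mg × 4 g = 560.0 g.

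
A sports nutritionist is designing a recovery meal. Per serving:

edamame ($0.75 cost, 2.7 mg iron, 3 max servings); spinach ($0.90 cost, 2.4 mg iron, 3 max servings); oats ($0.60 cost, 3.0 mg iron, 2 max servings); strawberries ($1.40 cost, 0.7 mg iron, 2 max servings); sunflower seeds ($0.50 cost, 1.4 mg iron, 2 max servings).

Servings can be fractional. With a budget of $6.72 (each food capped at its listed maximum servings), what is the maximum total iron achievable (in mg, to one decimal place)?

23.0 mg

Iron per dollar: oats 5, edamame 3.6, sunflower seeds 2.8, spinach 2.667, strawberries 0.5.
Take 2 servings of oats: spends $1.20, +6.0 mg iron (running total 6.0 mg).
Take 3 servings of edamame: spends $2.25, +8.1 mg iron (running total 14.1 mg).
Take 2 servings of sunflower seeds: spends $1.00, +2.8 mg iron (running total 16.9 mg).
Take 2.522 servings of spinach: spends $2.27, +6.1 mg iron (running total 23.0 mg).
Greedy by best ratio exhausts the cost allowance optimally: 23.0 mg.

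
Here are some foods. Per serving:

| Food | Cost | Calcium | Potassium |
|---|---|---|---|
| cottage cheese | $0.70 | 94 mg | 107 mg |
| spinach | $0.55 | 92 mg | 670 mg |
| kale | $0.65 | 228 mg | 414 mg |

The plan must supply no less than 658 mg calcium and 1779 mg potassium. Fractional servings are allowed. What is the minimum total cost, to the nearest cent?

$2.21

This is a tiny linear program; its minimum lies at a vertex of the feasible set. List the vertices and price them.
cottage cheese only: max(658/94, 1779/107) = 16.63 servings → $11.64.
spinach only: max(658/92, 1779/670) = 7.152 servings → $3.93.
kale only: max(658/228, 1779/414) = 4.297 servings → $2.79.
cottage cheese + spinach with both tight: 5.217 servings and 1.822 servings → $4.65.
cottage cheese + kale: intersection lies outside the first quadrant.
spinach + kale with both tight: 1.162 servings and 2.417 servings → $2.21.
Cheapest feasible corner: $2.21.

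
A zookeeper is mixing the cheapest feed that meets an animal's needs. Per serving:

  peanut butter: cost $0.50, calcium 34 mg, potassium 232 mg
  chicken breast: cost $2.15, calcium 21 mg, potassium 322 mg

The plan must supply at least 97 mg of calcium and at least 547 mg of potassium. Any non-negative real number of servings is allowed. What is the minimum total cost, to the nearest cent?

Check every corner: each single food scaled to meet both minima, and each pair solved so both constraints bind.
peanut butter only: max(97/34, 547/232) = 2.853 servings → $1.43.
chicken breast only: max(97/21, 547/322) = 4.619 servings → $9.93.
peanut butter + chicken breast with both targets exact would need a negative amount; discard.
So the least-cost plan costs $1.43.

$1.43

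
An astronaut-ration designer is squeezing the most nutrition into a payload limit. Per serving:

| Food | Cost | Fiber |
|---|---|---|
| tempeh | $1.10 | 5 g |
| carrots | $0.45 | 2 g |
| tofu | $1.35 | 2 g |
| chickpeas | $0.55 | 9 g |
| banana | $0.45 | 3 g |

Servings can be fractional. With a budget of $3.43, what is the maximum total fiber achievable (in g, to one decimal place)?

Fiber per dollar: chickpeas 16.36, banana 6.667, tempeh 4.545, carrots 4.444, tofu 1.481.
With no serving limits, spend the whole cost allowance on chickpeas: $3.43 / $0.55 × 9 g = 56.1 g.

56.1 g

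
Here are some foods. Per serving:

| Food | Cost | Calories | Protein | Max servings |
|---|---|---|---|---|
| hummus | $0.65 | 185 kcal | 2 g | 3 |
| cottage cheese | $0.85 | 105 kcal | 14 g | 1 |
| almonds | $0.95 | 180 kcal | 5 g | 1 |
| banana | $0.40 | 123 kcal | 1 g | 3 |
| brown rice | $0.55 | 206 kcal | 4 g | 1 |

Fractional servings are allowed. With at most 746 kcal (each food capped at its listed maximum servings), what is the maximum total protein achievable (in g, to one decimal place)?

25.8 g

Protein per kcal: cottage cheese 0.1333, almonds 0.02778, brown rice 0.01942, hummus 0.01081, banana 0.00813.
Take 1 serving of cottage cheese: uses 105 kcal, +14.0 g protein (running total 14.0 g).
Take 1 serving of almonds: uses 180 kcal, +5.0 g protein (running total 19.0 g).
Take 1 serving of brown rice: uses 206 kcal, +4.0 g protein (running total 23.0 g).
Take 1.378 servings of hummus: uses 255 kcal, +2.8 g protein (running total 25.8 g).
Greedy by best ratio exhausts the calories allowance optimally: 25.8 g.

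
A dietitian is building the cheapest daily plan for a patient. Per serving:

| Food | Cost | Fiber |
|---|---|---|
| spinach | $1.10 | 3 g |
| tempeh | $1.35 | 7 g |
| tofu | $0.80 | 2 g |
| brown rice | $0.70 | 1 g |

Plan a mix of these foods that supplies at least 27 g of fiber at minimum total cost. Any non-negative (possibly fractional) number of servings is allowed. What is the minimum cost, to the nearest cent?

$5.21

Cost per g of fiber: tempeh $0.1929, spinach $0.3667, tofu $0.4000, brown rice $0.7000.
With no serving limits, use only tempeh: 27 g / 7 g = 3.857 servings × $1.35 = $5.21.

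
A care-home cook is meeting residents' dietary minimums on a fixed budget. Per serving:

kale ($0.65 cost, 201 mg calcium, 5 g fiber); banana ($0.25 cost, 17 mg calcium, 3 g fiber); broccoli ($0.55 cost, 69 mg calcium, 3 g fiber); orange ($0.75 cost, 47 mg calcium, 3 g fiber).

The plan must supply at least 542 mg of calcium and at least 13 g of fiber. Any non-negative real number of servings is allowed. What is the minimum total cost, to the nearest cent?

For a min-cost LP with two ≥-constraints, a basic feasible solution has at most two positive variables.
kale only: max(542/201, 13/5) = 2.697 servings → $1.75.
banana only: max(542/17, 13/3) = 31.88 servings → $7.97.
broccoli only: max(542/69, 13/3) = 7.855 servings → $4.32.
orange only: max(542/47, 13/3) = 11.53 servings → $8.65.
kale + banana: intersection lies outside the first quadrant.
kale + broccoli: intersection lies outside the first quadrant.
kale + orange: the both-tight solution has a negative serving — not a feasible corner.
banana + broccoli: the both-tight solution has a negative serving — not a feasible corner.
banana + orange with both targets exact would need a negative amount; discard.
broccoli + orange: the both-tight solution has a negative serving — not a feasible corner.
So the least-cost plan costs $1.75.

$1.75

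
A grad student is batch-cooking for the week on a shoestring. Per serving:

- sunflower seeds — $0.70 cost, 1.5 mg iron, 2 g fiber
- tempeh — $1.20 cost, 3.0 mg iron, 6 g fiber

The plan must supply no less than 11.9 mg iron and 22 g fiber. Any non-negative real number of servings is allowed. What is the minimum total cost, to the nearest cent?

Compare the cost at each extreme point of the feasible region.
sunflower seeds only: max(11.9/1.5, 22/2) = 11 servings → $7.70.
tempeh only: max(11.9/3.0, 22/6) = 3.967 servings → $4.76.
sunflower seeds + tempeh with both tight: 1.8 servings and 3.067 servings → $4.94.
So the least-cost plan costs $4.76.

$4.76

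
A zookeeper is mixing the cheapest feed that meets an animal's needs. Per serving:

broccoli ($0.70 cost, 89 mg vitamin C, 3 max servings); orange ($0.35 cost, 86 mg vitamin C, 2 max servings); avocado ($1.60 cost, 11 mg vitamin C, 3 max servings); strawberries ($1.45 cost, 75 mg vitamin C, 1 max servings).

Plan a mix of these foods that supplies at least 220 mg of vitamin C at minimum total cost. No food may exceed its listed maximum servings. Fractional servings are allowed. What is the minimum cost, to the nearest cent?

$1.08

Cost per mg of vitamin C: orange $0.0041, broccoli $0.0079, strawberries $0.0193, avocado $0.1455.
Take 2 servings of orange: +172.0 mg vitamin C for $0.70 (total $0.70, still need 48.0 mg).
Take 0.5393 servings of broccoli: +48.0 mg vitamin C for $0.38 (total $1.08, still need 0.0 mg).
Filling from the cheapest source first is optimal under one linear minimum: $1.08.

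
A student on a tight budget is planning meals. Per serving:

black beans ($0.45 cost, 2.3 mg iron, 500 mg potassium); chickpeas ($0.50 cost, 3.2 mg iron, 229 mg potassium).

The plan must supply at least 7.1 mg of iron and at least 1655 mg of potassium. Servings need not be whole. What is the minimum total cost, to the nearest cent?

The cheapest plan sits at a corner of the feasible region — with two constraints it uses at most two foods.
black beans only: max(7.1/2.3, 1655/500) = 3.31 servings → $1.49.
chickpeas only: max(7.1/3.2, 1655/229) = 7.227 servings → $3.61.
black beans + chickpeas: the both-tight solution has a negative serving — not a feasible corner.
Cheapest feasible corner: $1.49.

$1.49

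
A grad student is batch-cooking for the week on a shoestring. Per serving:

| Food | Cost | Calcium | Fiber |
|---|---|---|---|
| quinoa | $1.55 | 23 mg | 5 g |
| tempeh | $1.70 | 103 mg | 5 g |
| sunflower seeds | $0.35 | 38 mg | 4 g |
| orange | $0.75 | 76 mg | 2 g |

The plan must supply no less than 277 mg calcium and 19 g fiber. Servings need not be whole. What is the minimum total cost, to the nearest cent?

Two binding constraints pin down two serving amounts, so the optimal mix uses at most two foods. The candidates are each food alone (scaled to the tighter of calcium/fiber) and each pair with both constraints tight.
quinoa only: max(277/23, 19/5) = 12.04 servings → $18.67.
tempeh only: max(277/103, 19/5) = 3.8 servings → $6.46.
sunflower seeds only: max(277/38, 19/4) = 7.289 servings → $2.55.
orange only: max(277/76, 19/2) = 9.5 servings → $7.12.
quinoa + tempeh with both tight: 1.43 servings and 2.37 servings → $6.25.
quinoa + sunflower seeds: the both-tight solution has a negative serving — not a feasible corner.
quinoa + orange with both tight: 2.665 servings and 2.838 servings → $6.26.
tempeh + sunflower seeds with both tight: 1.739 servings and 2.577 servings → $3.86.
tempeh + orange: the both-tight solution has a negative serving — not a feasible corner.
sunflower seeds + orange with both tight: 3.904 servings and 1.693 servings → $2.64.
The minimum over all feasible corners is $2.55.

$2.55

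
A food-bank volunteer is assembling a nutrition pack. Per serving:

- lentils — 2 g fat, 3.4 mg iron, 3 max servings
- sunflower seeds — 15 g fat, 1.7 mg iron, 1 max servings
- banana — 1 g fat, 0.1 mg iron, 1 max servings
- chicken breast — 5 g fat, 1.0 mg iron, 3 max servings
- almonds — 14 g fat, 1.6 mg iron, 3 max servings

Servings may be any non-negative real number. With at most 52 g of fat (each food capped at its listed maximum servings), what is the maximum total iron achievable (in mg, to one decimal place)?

16.7 mg

Iron per g fat: lentils 1.7, chicken breast 0.2, almonds 0.1143, sunflower seeds 0.1133, banana 0.1.
Take 3 servings of lentils: uses 6 g fat, +10.2 mg iron (running total 10.2 mg).
Take 3 servings of chicken breast: uses 15 g fat, +3.0 mg iron (running total 13.2 mg).
Take 2.214 servings of almonds: uses 31 g fat, +3.5 mg iron (running total 16.7 mg).
Filling greedily by iron-per-g fat is optimal for one linear limit, giving 16.7 mg.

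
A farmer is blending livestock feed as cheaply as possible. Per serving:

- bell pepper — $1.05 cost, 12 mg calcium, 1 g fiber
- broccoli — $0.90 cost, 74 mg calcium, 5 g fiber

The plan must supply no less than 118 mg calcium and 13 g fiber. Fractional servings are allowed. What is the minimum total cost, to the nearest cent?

$2.34

bell pepper only: max(118/12, 13/1) = 13 servings → $13.65.
broccoli only: max(118/74, 13/5) = 2.6 servings → $2.34.
bell pepper + broccoli with both targets exact would need a negative amount; discard.
The minimum over all feasible corners is $2.34.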